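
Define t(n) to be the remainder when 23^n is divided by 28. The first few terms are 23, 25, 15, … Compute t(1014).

We have t(1) = 23; t(2) = 25; t(3) = 15; t(4) = 9; t(5) = 11; t(6) = 1; t(7) = 23.
The sequence repeats with period 6.
So t(1014) = t(1 + ((1014-1) mod 6)) = t(6) = 1.

1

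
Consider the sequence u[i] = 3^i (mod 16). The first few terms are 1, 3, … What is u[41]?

3

Computing terms: u[0] = 1; u[1] = 3; u[2] = 9; u[3] = 11; u[4] = 1.
Since u[4] = u[0] = 1, the sequence is periodic with period 4.
So u[41] = u[0 + ((41-0) mod 4)] = u[1] = 3.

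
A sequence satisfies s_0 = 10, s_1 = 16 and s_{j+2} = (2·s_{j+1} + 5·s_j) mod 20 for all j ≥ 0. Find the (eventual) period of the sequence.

s_0 = 10,  s_1 = 16,  s_2 = 2,  s_3 = 4,  s_4 = 18,  s_5 = 16,  s_6 = 2.
Since (s_5, s_6) = (s_1, s_2) = (16, 2) (two consecutive terms determine the rest), the sequence is eventually periodic: after a pre-period of length 1 it cycles with period 4.

4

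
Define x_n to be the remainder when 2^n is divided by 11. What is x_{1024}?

5

Listing terms: x_1 = 2,  x_2 = 4,  x_3 = 8,  x_4 = 5,  x_5 = 10,  x_6 = 9,  x_7 = 7,  x_8 = 3,  x_9 = 6,  x_{10} = 1,  x_{11} = 2.
The sequence repeats with period 10.
(1024 - 1) mod 10 = 3, so x_{1024} = x_4 = 5.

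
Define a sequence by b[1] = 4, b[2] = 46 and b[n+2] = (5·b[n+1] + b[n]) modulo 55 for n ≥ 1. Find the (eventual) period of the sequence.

24

Listing terms: b[1] = 4, b[2] = 46, b[3] = 14, b[4] = 6, b[5] = 44, b[6] = 6, b[7] = 19, b[8] = 46, b[9] = 29, b[10] = 26, b[11] = 49, b[12] = 51, b[13] = 29, b[14] = 31, b[15] = 19, b[16] = 16, b[17] = 44, b[18] = 16, b[19] = 14, b[20] = 31, b[21] = 4, b[22] = 51, b[23] = 39, b[24] = 26, b[25] = 4, b[26] = 46.
The sequence repeats with period 24.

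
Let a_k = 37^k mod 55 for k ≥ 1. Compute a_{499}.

a_1 = 37, a_2 = 49, a_3 = 53, a_4 = 36, a_5 = 12, a_6 = 4, a_7 = 38, a_8 = 31, a_9 = 47, a_{10} = 34, a_{11} = 48, a_{12} = 16, a_{13} = 42, a_{14} = 14, a_{15} = 23, a_{16} = 26, a_{17} = 27, a_{18} = 9, a_{19} = 3, a_{20} = 1, a_{21} = 37.
The sequence repeats with period 20.
(499 - 1) mod 20 = 18, so a_{499} = a_{19} = 3.

3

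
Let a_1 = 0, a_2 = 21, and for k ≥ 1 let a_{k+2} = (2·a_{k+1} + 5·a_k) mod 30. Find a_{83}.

Computing terms: a_1 = 0; a_2 = 21; a_3 = 12; a_4 = 9; a_5 = 18; a_6 = 21; a_7 = 12.
Since (a_6, a_7) = (a_2, a_3) = (21, 12) (two consecutive terms determine the rest), the sequence is eventually periodic: after a pre-period of length 1 it cycles with period 4.
For k ≥ 2, a_k depends only on (k - 2) mod 4. (83 - 2) mod 4 = 1, so a_{83} = a_3 = 12.

12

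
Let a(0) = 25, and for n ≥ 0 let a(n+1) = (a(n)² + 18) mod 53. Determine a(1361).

Computing terms: a(0) = 25, a(1) = 7, a(2) = 14, a(3) = 2, a(4) = 22, a(5) = 25.
Since a(5) = a(0) = 25, the sequence is periodic with period 5.
So a(1361) = a(0 + ((1361-0) mod 5)) = a(1) = 7.

7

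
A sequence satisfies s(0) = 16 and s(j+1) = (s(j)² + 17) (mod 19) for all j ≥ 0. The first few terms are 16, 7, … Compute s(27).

3

Computing terms: s(0) = 16; s(1) = 7; s(2) = 9; s(3) = 3; s(4) = 7.
Since s(4) = s(1) = 7, the sequence is eventually periodic: after a pre-period of length 1 it cycles with period 3.
For j ≥ 1, s(j) depends only on (j - 1) mod 3. (27 - 1) mod 3 = 2, so s(27) = s(3) = 3.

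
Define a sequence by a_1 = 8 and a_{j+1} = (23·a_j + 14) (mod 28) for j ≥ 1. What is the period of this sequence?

6

We have a_1 = 8, a_2 = 2, a_3 = 4, a_4 = 22, a_5 = 16, a_6 = 18, a_7 = 8.
Since a_7 = a_1 = 8, the sequence is periodic with period 6.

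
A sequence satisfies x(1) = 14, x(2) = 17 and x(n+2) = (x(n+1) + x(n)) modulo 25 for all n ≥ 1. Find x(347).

6

x(1) = 14; x(2) = 17; x(3) = 6; x(4) = 23; x(5) = 4; x(6) = 2; x(7) = 6; x(8) = 8; x(9) = 14; x(10) = 22; x(11) = 11; x(12) = 8; x(13) = 19; x(14) = 2; x(15) = 21; x(16) = 23; x(17) = 19; x(18) = 17; x(19) = 11; x(20) = 3; x(21) = 14; x(22) = 17.
The sequence repeats with period 20.
(347 - 1) mod 20 = 6, so x(347) = x(7) = 6.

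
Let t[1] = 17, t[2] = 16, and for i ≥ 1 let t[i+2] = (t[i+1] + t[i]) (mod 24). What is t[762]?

We have t[1] = 17, t[2] = 16, t[3] = 9, t[4] = 1, t[5] = 10, t[6] = 11, t[7] = 21, t[8] = 8, t[9] = 5, t[10] = 13, t[11] = 18, t[12] = 7, t[13] = 1, t[14] = 8, t[15] = 9, t[16] = 17, t[17] = 2, t[18] = 19, t[19] = 21, t[20] = 16, t[21] = 13, t[22] = 5, t[23] = 18, t[24] = 23, t[25] = 17, t[26] = 16.
Since (t[25], t[26]) = (t[1], t[2]) = (17, 16) (two consecutive terms determine the rest), the sequence is periodic with period 24.
So t[762] = t[1 + ((762-1) mod 24)] = t[18] = 19.

19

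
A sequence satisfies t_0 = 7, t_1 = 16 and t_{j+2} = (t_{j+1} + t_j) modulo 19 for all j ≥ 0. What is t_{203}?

Computing terms: t_0 = 7, t_1 = 16, t_2 = 4, t_3 = 1, t_4 = 5, t_5 = 6, t_6 = 11, t_7 = 17, t_8 = 9, t_9 = 7, t_{10} = 16.
The sequence repeats with period 9.
So t_{203} = t_{0 + ((203-0) mod 9)} = t_5 = 6.

6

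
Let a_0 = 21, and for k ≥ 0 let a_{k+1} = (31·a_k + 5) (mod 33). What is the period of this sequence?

We have a_0 = 21,  a_1 = 29,  a_2 = 13,  a_3 = 12,  a_4 = 14,  a_5 = 10,  a_6 = 18,  a_7 = 2,  a_8 = 1,  a_9 = 3,  a_{10} = 32,  a_{11} = 7,  a_{12} = 24,  a_{13} = 23,  a_{14} = 25,  a_{15} = 21.
Since a_{15} = a_0 = 21, the sequence is periodic with period 15.

15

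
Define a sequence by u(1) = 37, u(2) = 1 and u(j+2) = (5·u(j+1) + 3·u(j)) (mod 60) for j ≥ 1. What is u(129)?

32

Computing terms: u(1) = 37,  u(2) = 1,  u(3) = 56,  u(4) = 43,  u(5) = 23,  u(6) = 4,  u(7) = 29,  u(8) = 37,  u(9) = 32,  u(10) = 31,  u(11) = 11,  u(12) = 28,  u(13) = 53,  u(14) = 49,  u(15) = 44,  u(16) = 7,  u(17) = 47,  u(18) = 16,  u(19) = 41,  u(20) = 13,  u(21) = 8,  u(22) = 19,  u(23) = 59,  u(24) = 52,  u(25) = 17,  u(26) = 1,  u(27) = 56.
Since (u(26), u(27)) = (u(2), u(3)) = (1, 56) (two consecutive terms determine the rest), the sequence is eventually periodic: after a pre-period of length 1 it cycles with period 24.
For j ≥ 2, u(j) depends only on (j - 2) mod 24. (129 - 2) mod 24 = 7, so u(129) = u(9) = 32.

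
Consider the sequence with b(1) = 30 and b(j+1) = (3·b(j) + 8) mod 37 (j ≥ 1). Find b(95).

12

We have b(1) = 30; b(2) = 24; b(3) = 6; b(4) = 26; b(5) = 12; b(6) = 7; b(7) = 29; b(8) = 21; b(9) = 34; b(10) = 36; b(11) = 5; b(12) = 23; b(13) = 3; b(14) = 17; b(15) = 22; b(16) = 0; b(17) = 8; b(18) = 32; b(19) = 30.
The sequence repeats with period 18.
(95 - 1) mod 18 = 4, so b(95) = b(5) = 12.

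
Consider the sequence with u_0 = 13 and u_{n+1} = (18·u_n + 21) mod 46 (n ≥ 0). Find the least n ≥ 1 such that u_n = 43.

10

Listing terms: u_0 = 13; u_1 = 25; u_2 = 11; u_3 = 35; u_4 = 7; u_5 = 9; u_6 = 45; u_7 = 3; u_8 = 29; u_9 = 37; u_{10} = 43; u_{11} = 13.
Since u_{11} = u_0 = 13, the sequence is periodic with period 11.
The value 43 first appears (with n ≥ 1) at u_{10}.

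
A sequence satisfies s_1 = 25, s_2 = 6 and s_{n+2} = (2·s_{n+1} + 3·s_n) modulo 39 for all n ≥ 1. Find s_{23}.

21

We have s_1 = 25,  s_2 = 6,  s_3 = 9,  s_4 = 36,  s_5 = 21,  s_6 = 33,  s_7 = 12,  s_8 = 6,  s_9 = 9.
Since (s_8, s_9) = (s_2, s_3) = (6, 9) (two consecutive terms determine the rest), the sequence is eventually periodic: after a pre-period of length 1 it cycles with period 6.
For n ≥ 2, s_n depends only on (n - 2) mod 6. (23 - 2) mod 6 = 3, so s_{23} = s_5 = 21.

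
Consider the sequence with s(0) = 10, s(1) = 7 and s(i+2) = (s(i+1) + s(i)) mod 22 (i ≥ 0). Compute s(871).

7

s(0) = 10; s(1) = 7; s(2) = 17; s(3) = 2; s(4) = 19; s(5) = 21; s(6) = 18; s(7) = 17; s(8) = 13; s(9) = 8; s(10) = 21; s(11) = 7; s(12) = 6; s(13) = 13; s(14) = 19; s(15) = 10; s(16) = 7.
Since (s(15), s(16)) = (s(0), s(1)) = (10, 7) (two consecutive terms determine the rest), the sequence is periodic with period 15.
(871 - 0) mod 15 = 1, so s(871) = s(1) = 7.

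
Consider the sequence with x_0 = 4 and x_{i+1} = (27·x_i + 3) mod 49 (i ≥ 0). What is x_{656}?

x_0 = 4,  x_1 = 13,  x_2 = 11,  x_3 = 6,  x_4 = 18,  x_5 = 48,  x_6 = 25,  x_7 = 41,  x_8 = 32,  x_9 = 34,  x_{10} = 39,  x_{11} = 27,  x_{12} = 46,  x_{13} = 20,  x_{14} = 4.
The sequence repeats with period 14.
(656 - 0) mod 14 = 12, so x_{656} = x_{12} = 46.

46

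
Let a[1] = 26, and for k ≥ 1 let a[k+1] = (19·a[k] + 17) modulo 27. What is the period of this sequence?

27

Listing terms: a[1] = 26,  a[2] = 25,  a[3] = 6,  a[4] = 23,  a[5] = 22,  a[6] = 3,  a[7] = 20,  a[8] = 19,  a[9] = 0,  a[10] = 17,  a[11] = 16,  a[12] = 24,  a[13] = 14,  a[14] = 13,  a[15] = 21,  a[16] = 11,  a[17] = 10,  a[18] = 18,  a[19] = 8,  a[20] = 7,  a[21] = 15,  a[22] = 5,  a[23] = 4,  a[24] = 12,  a[25] = 2,  a[26] = 1,  a[27] = 9,  a[28] = 26.
Since a[28] = a[1] = 26, the sequence is periodic with period 27.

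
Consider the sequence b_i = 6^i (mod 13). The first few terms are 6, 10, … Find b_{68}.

3

Listing terms: b_1 = 6; b_2 = 10; b_3 = 8; b_4 = 9; b_5 = 2; b_6 = 12; b_7 = 7; b_8 = 3; b_9 = 5; b_{10} = 4; b_{11} = 11; b_{12} = 1; b_{13} = 6.
The sequence repeats with period 12.
(68 - 1) mod 12 = 7, so b_{68} = b_8 = 3.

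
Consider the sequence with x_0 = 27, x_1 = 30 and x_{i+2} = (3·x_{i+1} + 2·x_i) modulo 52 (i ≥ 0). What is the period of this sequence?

x_0 = 27, x_1 = 30, x_2 = 40, x_3 = 24, x_4 = 48, x_5 = 36, x_6 = 48, x_7 = 8, x_8 = 16, x_9 = 12, x_{10} = 16, x_{11} = 20, x_{12} = 40, x_{13} = 4, x_{14} = 40, x_{15} = 24.
Since (x_{14}, x_{15}) = (x_2, x_3) = (40, 24) (two consecutive terms determine the rest), the sequence is eventually periodic: after a pre-period of length 2 it cycles with period 12.

12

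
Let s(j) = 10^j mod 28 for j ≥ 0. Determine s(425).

We have s(0) = 1; s(1) = 10; s(2) = 16; s(3) = 20; s(4) = 4; s(5) = 12; s(6) = 8; s(7) = 24; s(8) = 16.
Since s(8) = s(2) = 16, the sequence is eventually periodic: after a pre-period of length 2 it cycles with period 6.
For j ≥ 2, s(j) depends only on (j - 2) mod 6. (425 - 2) mod 6 = 3, so s(425) = s(5) = 12.

12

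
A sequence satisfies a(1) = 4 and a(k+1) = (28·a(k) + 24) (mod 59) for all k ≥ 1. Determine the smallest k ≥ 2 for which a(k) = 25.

21

a(1) = 4, a(2) = 18, a(3) = 56, a(4) = 58, a(5) = 55, a(6) = 30, a(7) = 38, a(8) = 26, a(9) = 44, a(10) = 17, a(11) = 28, a(12) = 41, a(13) = 51, a(14) = 36, a(15) = 29, a(16) = 10, a(17) = 9, a(18) = 40, a(19) = 23, a(20) = 19, a(21) = 25, a(22) = 16, a(23) = 0, a(24) = 24, a(25) = 47, a(26) = 42, a(27) = 20, a(28) = 53, a(29) = 33, a(30) = 4.
The sequence repeats with period 29.
The value 25 first appears (with k ≥ 2) at a(21).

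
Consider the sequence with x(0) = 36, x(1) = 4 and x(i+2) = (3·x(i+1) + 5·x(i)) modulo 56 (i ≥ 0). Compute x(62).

Computing terms: x(0) = 36; x(1) = 4; x(2) = 24; x(3) = 36; x(4) = 4.
Since (x(3), x(4)) = (x(0), x(1)) = (36, 4) (two consecutive terms determine the rest), the sequence is periodic with period 3.
(62 - 0) mod 3 = 2, so x(62) = x(2) = 24.

24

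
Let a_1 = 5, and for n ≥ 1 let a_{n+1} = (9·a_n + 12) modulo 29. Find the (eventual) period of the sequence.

14

a_1 = 5,  a_2 = 28,  a_3 = 3,  a_4 = 10,  a_5 = 15,  a_6 = 2,  a_7 = 1,  a_8 = 21,  a_9 = 27,  a_{10} = 23,  a_{11} = 16,  a_{12} = 11,  a_{13} = 24,  a_{14} = 25,  a_{15} = 5.
Since a_{15} = a_1 = 5, the sequence is periodic with period 14.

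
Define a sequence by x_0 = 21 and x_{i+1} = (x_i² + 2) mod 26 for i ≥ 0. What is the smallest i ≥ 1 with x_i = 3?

2

x_0 = 21, x_1 = 1, x_2 = 3, x_3 = 11, x_4 = 19, x_5 = 25, x_6 = 3.
Since x_6 = x_2 = 3, the sequence is eventually periodic: after a pre-period of length 2 it cycles with period 4.
The value 3 first appears (with i ≥ 1) at x_2.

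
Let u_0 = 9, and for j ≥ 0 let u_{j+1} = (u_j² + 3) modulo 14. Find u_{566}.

3

Listing terms: u_0 = 9, u_1 = 0, u_2 = 3, u_3 = 12, u_4 = 7, u_5 = 10, u_6 = 5, u_7 = 0.
Since u_7 = u_1 = 0, the sequence is eventually periodic: after a pre-period of length 1 it cycles with period 6.
For j ≥ 1, u_j depends only on (j - 1) mod 6. (566 - 1) mod 6 = 1, so u_{566} = u_2 = 3.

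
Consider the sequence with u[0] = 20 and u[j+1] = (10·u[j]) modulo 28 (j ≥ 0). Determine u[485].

16

We have u[0] = 20,  u[1] = 4,  u[2] = 12,  u[3] = 8,  u[4] = 24,  u[5] = 16,  u[6] = 20.
Since u[6] = u[0] = 20, the sequence is periodic with period 6.
So u[485] = u[0 + ((485-0) mod 6)] = u[5] = 16.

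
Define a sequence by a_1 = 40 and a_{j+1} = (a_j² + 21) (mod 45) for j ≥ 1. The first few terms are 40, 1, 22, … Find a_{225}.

a_1 = 40,  a_2 = 1,  a_3 = 22,  a_4 = 10,  a_5 = 31,  a_6 = 37,  a_7 = 40.
Since a_7 = a_1 = 40, the sequence is periodic with period 6.
So a_{225} = a_{1 + ((225-1) mod 6)} = a_3 = 22.

22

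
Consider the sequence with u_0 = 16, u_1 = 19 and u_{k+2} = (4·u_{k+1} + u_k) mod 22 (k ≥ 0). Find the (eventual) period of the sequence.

Listing terms: u_0 = 16, u_1 = 19, u_2 = 4, u_3 = 13, u_4 = 12, u_5 = 17, u_6 = 14, u_7 = 7, u_8 = 20, u_9 = 21, u_{10} = 16, u_{11} = 19.
The sequence repeats with period 10.

10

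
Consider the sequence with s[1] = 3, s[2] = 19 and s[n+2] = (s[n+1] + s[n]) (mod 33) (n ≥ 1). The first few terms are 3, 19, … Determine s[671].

14

We have s[1] = 3,  s[2] = 19,  s[3] = 22,  s[4] = 8,  s[5] = 30,  s[6] = 5,  s[7] = 2,  s[8] = 7,  s[9] = 9,  s[10] = 16,  s[11] = 25,  s[12] = 8,  s[13] = 0,  s[14] = 8,  s[15] = 8,  s[16] = 16,  s[17] = 24,  s[18] = 7,  s[19] = 31,  s[20] = 5,  s[21] = 3,  s[22] = 8,  s[23] = 11,  s[24] = 19,  s[25] = 30,  s[26] = 16,  s[27] = 13,  s[28] = 29,  s[29] = 9,  s[30] = 5,  s[31] = 14,  s[32] = 19,  s[33] = 0,  s[34] = 19,  s[35] = 19,  s[36] = 5,  s[37] = 24,  s[38] = 29,  s[39] = 20,  s[40] = 16,  s[41] = 3,  s[42] = 19.
Since (s[41], s[42]) = (s[1], s[2]) = (3, 19) (two consecutive terms determine the rest), the sequence is periodic with period 40.
So s[671] = s[1 + ((671-1) mod 40)] = s[31] = 14.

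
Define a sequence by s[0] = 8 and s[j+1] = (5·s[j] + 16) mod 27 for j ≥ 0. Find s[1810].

17

s[0] = 8,  s[1] = 2,  s[2] = 26,  s[3] = 11,  s[4] = 17,  s[5] = 20,  s[6] = 8.
The sequence repeats with period 6.
(1810 - 0) mod 6 = 4, so s[1810] = s[4] = 17.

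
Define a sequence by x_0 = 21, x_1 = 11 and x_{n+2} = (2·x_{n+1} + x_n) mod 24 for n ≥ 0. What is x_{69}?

19

We have x_0 = 21, x_1 = 11, x_2 = 19, x_3 = 1, x_4 = 21, x_5 = 19, x_6 = 11, x_7 = 17, x_8 = 21, x_9 = 11.
The sequence repeats with period 8.
So x_{69} = x_{0 + ((69-0) mod 8)} = x_5 = 19.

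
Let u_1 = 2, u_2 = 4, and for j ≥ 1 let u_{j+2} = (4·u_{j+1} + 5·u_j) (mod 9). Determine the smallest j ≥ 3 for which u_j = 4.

We have u_1 = 2; u_2 = 4; u_3 = 8; u_4 = 7; u_5 = 5; u_6 = 1; u_7 = 2; u_8 = 4.
Since (u_7, u_8) = (u_1, u_2) = (2, 4) (two consecutive terms determine the rest), the sequence is periodic with period 6.
The value 4 next appears (with j ≥ 3) at u_8.

8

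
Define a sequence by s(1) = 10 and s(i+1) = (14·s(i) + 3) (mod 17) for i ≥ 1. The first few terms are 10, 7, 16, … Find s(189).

Computing terms: s(1) = 10, s(2) = 7, s(3) = 16, s(4) = 6, s(5) = 2, s(6) = 14, s(7) = 12, s(8) = 1, s(9) = 0, s(10) = 3, s(11) = 11, s(12) = 4, s(13) = 8, s(14) = 13, s(15) = 15, s(16) = 9, s(17) = 10.
Since s(17) = s(1) = 10, the sequence is periodic with period 16.
So s(189) = s(1 + ((189-1) mod 16)) = s(13) = 8.

8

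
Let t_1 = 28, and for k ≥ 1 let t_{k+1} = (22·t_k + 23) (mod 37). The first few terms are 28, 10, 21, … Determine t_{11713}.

We have t_1 = 28, t_2 = 10, t_3 = 21, t_4 = 4, t_5 = 0, t_6 = 23, t_7 = 11, t_8 = 6, t_9 = 7, t_{10} = 29, t_{11} = 32, t_{12} = 24, t_{13} = 33, t_{14} = 9, t_{15} = 36, t_{16} = 1, t_{17} = 8, t_{18} = 14, t_{19} = 35, t_{20} = 16, t_{21} = 5, t_{22} = 22, t_{23} = 26, t_{24} = 3, t_{25} = 15, t_{26} = 20, t_{27} = 19, t_{28} = 34, t_{29} = 31, t_{30} = 2, t_{31} = 30, t_{32} = 17, t_{33} = 27, t_{34} = 25, t_{35} = 18, t_{36} = 12, t_{37} = 28.
The sequence repeats with period 36.
So t_{11713} = t_{1 + ((11713-1) mod 36)} = t_{13} = 33.

33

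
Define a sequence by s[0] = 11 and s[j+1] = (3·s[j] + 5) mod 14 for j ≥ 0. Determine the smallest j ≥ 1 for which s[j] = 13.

s[0] = 11; s[1] = 10; s[2] = 7; s[3] = 12; s[4] = 13; s[5] = 2; s[6] = 11.
The sequence repeats with period 6.
The value 13 first appears (with j ≥ 1) at s[4].

4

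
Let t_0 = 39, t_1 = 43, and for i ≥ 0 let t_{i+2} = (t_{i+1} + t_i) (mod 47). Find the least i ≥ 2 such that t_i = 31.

We have t_0 = 39; t_1 = 43; t_2 = 35; t_3 = 31; t_4 = 19; t_5 = 3; t_6 = 22; t_7 = 25; t_8 = 0; t_9 = 25; t_{10} = 25; t_{11} = 3; t_{12} = 28; t_{13} = 31; t_{14} = 12; t_{15} = 43; t_{16} = 8; t_{17} = 4; t_{18} = 12; t_{19} = 16; t_{20} = 28; t_{21} = 44; t_{22} = 25; t_{23} = 22; t_{24} = 0; t_{25} = 22; t_{26} = 22; t_{27} = 44; t_{28} = 19; t_{29} = 16; t_{30} = 35; t_{31} = 4; t_{32} = 39; t_{33} = 43.
Since (t_{32}, t_{33}) = (t_0, t_1) = (39, 43) (two consecutive terms determine the rest), the sequence is periodic with period 32.
The value 31 first appears (with i ≥ 2) at t_3.

3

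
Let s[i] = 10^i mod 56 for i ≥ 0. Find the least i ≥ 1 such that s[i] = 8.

6

Listing terms: s[0] = 1; s[1] = 10; s[2] = 44; s[3] = 48; s[4] = 32; s[5] = 40; s[6] = 8; s[7] = 24; s[8] = 16; s[9] = 48.
Since s[9] = s[3] = 48, the sequence is eventually periodic: after a pre-period of length 3 it cycles with period 6.
The value 8 first appears (with i ≥ 1) at s[6].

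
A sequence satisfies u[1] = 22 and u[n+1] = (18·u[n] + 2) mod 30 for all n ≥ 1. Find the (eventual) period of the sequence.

4

Computing terms: u[1] = 22, u[2] = 8, u[3] = 26, u[4] = 20, u[5] = 2, u[6] = 8.
Since u[6] = u[2] = 8, the sequence is eventually periodic: after a pre-period of length 1 it cycles with period 4.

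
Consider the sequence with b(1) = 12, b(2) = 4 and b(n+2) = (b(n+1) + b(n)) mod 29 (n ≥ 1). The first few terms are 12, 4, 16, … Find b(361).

19

We have b(1) = 12,  b(2) = 4,  b(3) = 16,  b(4) = 20,  b(5) = 7,  b(6) = 27,  b(7) = 5,  b(8) = 3,  b(9) = 8,  b(10) = 11,  b(11) = 19,  b(12) = 1,  b(13) = 20,  b(14) = 21,  b(15) = 12,  b(16) = 4.
The sequence repeats with period 14.
(361 - 1) mod 14 = 10, so b(361) = b(11) = 19.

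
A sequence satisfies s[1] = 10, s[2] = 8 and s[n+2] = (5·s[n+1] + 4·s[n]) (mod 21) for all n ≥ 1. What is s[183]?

Listing terms: s[1] = 10; s[2] = 8; s[3] = 17; s[4] = 12; s[5] = 2; s[6] = 16; s[7] = 4; s[8] = 0; s[9] = 16; s[10] = 17; s[11] = 2; s[12] = 15; s[13] = 20; s[14] = 13; s[15] = 19; s[16] = 0; s[17] = 13; s[18] = 2; s[19] = 20; s[20] = 3; s[21] = 11; s[22] = 4; s[23] = 1; s[24] = 0; s[25] = 4; s[26] = 20; s[27] = 11; s[28] = 9; s[29] = 5; s[30] = 19; s[31] = 10; s[32] = 0; s[33] = 19; s[34] = 11; s[35] = 5; s[36] = 6; s[37] = 8; s[38] = 1; s[39] = 16; s[40] = 0; s[41] = 1; s[42] = 5; s[43] = 8; s[44] = 18; s[45] = 17; s[46] = 10; s[47] = 13; s[48] = 0; s[49] = 10; s[50] = 8.
Since (s[49], s[50]) = (s[1], s[2]) = (10, 8) (two consecutive terms determine the rest), the sequence is periodic with period 48.
(183 - 1) mod 48 = 38, so s[183] = s[39] = 16.

16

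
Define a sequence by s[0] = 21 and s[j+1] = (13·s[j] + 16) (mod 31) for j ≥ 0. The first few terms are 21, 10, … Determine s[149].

29

Listing terms: s[0] = 21, s[1] = 10, s[2] = 22, s[3] = 23, s[4] = 5, s[5] = 19, s[6] = 15, s[7] = 25, s[8] = 0, s[9] = 16, s[10] = 7, s[11] = 14, s[12] = 12, s[13] = 17, s[14] = 20, s[15] = 28, s[16] = 8, s[17] = 27, s[18] = 26, s[19] = 13, s[20] = 30, s[21] = 3, s[22] = 24, s[23] = 18, s[24] = 2, s[25] = 11, s[26] = 4, s[27] = 6, s[28] = 1, s[29] = 29, s[30] = 21.
Since s[30] = s[0] = 21, the sequence is periodic with period 30.
(149 - 0) mod 30 = 29, so s[149] = s[29] = 29.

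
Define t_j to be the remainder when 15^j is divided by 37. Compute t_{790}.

We have t_1 = 15,  t_2 = 3,  t_3 = 8,  t_4 = 9,  t_5 = 24,  t_6 = 27,  t_7 = 35,  t_8 = 7,  t_9 = 31,  t_{10} = 21,  t_{11} = 19,  t_{12} = 26,  t_{13} = 20,  t_{14} = 4,  t_{15} = 23,  t_{16} = 12,  t_{17} = 32,  t_{18} = 36,  t_{19} = 22,  t_{20} = 34,  t_{21} = 29,  t_{22} = 28,  t_{23} = 13,  t_{24} = 10,  t_{25} = 2,  t_{26} = 30,  t_{27} = 6,  t_{28} = 16,  t_{29} = 18,  t_{30} = 11,  t_{31} = 17,  t_{32} = 33,  t_{33} = 14,  t_{34} = 25,  t_{35} = 5,  t_{36} = 1,  t_{37} = 15.
Since t_{37} = t_1 = 15, the sequence is periodic with period 36.
So t_{790} = t_{1 + ((790-1) mod 36)} = t_{34} = 25.

25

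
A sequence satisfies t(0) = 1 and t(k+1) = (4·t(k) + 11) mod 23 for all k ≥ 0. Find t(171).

21

t(0) = 1, t(1) = 15, t(2) = 2, t(3) = 19, t(4) = 18, t(5) = 14, t(6) = 21, t(7) = 3, t(8) = 0, t(9) = 11, t(10) = 9, t(11) = 1.
The sequence repeats with period 11.
(171 - 0) mod 11 = 6, so t(171) = t(6) = 21.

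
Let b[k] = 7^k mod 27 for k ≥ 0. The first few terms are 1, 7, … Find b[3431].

Listing terms: b[0] = 1, b[1] = 7, b[2] = 22, b[3] = 19, b[4] = 25, b[5] = 13, b[6] = 10, b[7] = 16, b[8] = 4, b[9] = 1.
The sequence repeats with period 9.
(3431 - 0) mod 9 = 2, so b[3431] = b[2] = 22.

22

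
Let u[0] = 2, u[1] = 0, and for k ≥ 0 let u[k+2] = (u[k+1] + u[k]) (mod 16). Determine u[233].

We have u[0] = 2,  u[1] = 0,  u[2] = 2,  u[3] = 2,  u[4] = 4,  u[5] = 6,  u[6] = 10,  u[7] = 0,  u[8] = 10,  u[9] = 10,  u[10] = 4,  u[11] = 14,  u[12] = 2,  u[13] = 0.
The sequence repeats with period 12.
So u[233] = u[0 + ((233-0) mod 12)] = u[5] = 6.

6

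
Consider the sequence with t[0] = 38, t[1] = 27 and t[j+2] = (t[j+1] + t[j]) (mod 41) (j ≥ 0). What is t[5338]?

We have t[0] = 38, t[1] = 27, t[2] = 24, t[3] = 10, t[4] = 34, t[5] = 3, t[6] = 37, t[7] = 40, t[8] = 36, t[9] = 35, t[10] = 30, t[11] = 24, t[12] = 13, t[13] = 37, t[14] = 9, t[15] = 5, t[16] = 14, t[17] = 19, t[18] = 33, t[19] = 11, t[20] = 3, t[21] = 14, t[22] = 17, t[23] = 31, t[24] = 7, t[25] = 38, t[26] = 4, t[27] = 1, t[28] = 5, t[29] = 6, t[30] = 11, t[31] = 17, t[32] = 28, t[33] = 4, t[34] = 32, t[35] = 36, t[36] = 27, t[37] = 22, t[38] = 8, t[39] = 30, t[40] = 38, t[41] = 27.
The sequence repeats with period 40.
So t[5338] = t[0 + ((5338-0) mod 40)] = t[18] = 33.

33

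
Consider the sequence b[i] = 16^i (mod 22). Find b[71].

b[0] = 1; b[1] = 16; b[2] = 14; b[3] = 4; b[4] = 20; b[5] = 12; b[6] = 16.
Since b[6] = b[1] = 16, the sequence is eventually periodic: after a pre-period of length 1 it cycles with period 5.
For i ≥ 1, b[i] depends only on (i - 1) mod 5. (71 - 1) mod 5 = 0, so b[71] = b[1] = 16.

16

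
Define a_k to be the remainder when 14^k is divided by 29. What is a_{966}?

Computing terms: a_1 = 14, a_2 = 22, a_3 = 18, a_4 = 20, a_5 = 19, a_6 = 5, a_7 = 12, a_8 = 23, a_9 = 3, a_{10} = 13, a_{11} = 8, a_{12} = 25, a_{13} = 2, a_{14} = 28, a_{15} = 15, a_{16} = 7, a_{17} = 11, a_{18} = 9, a_{19} = 10, a_{20} = 24, a_{21} = 17, a_{22} = 6, a_{23} = 26, a_{24} = 16, a_{25} = 21, a_{26} = 4, a_{27} = 27, a_{28} = 1, a_{29} = 14.
Since a_{29} = a_1 = 14, the sequence is periodic with period 28.
(966 - 1) mod 28 = 13, so a_{966} = a_{14} = 28.

28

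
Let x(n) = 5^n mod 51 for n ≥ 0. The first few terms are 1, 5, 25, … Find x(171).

11

We have x(0) = 1; x(1) = 5; x(2) = 25; x(3) = 23; x(4) = 13; x(5) = 14; x(6) = 19; x(7) = 44; x(8) = 16; x(9) = 29; x(10) = 43; x(11) = 11; x(12) = 4; x(13) = 20; x(14) = 49; x(15) = 41; x(16) = 1.
Since x(16) = x(0) = 1, the sequence is periodic with period 16.
(171 - 0) mod 16 = 11, so x(171) = x(11) = 11.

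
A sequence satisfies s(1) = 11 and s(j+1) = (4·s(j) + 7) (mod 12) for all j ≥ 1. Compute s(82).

Computing terms: s(1) = 11, s(2) = 3, s(3) = 7, s(4) = 11.
The sequence repeats with period 3.
So s(82) = s(1 + ((82-1) mod 3)) = s(1) = 11.

11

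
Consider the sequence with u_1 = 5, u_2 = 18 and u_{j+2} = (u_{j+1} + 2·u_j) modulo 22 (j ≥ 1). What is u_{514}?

Listing terms: u_1 = 5,  u_2 = 18,  u_3 = 6,  u_4 = 20,  u_5 = 10,  u_6 = 6,  u_7 = 4,  u_8 = 16,  u_9 = 2,  u_{10} = 12,  u_{11} = 16,  u_{12} = 18,  u_{13} = 6.
Since (u_{12}, u_{13}) = (u_2, u_3) = (18, 6) (two consecutive terms determine the rest), the sequence is eventually periodic: after a pre-period of length 1 it cycles with period 10.
For j ≥ 2, u_j depends only on (j - 2) mod 10. (514 - 2) mod 10 = 2, so u_{514} = u_4 = 20.

20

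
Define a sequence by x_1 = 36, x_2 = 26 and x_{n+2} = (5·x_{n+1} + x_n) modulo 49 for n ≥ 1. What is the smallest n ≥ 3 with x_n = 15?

We have x_1 = 36, x_2 = 26, x_3 = 19, x_4 = 23, x_5 = 36, x_6 = 7, x_7 = 22, x_8 = 19, x_9 = 19, x_{10} = 16, x_{11} = 1, x_{12} = 21, x_{13} = 8, x_{14} = 12, x_{15} = 19, x_{16} = 9, x_{17} = 15, x_{18} = 35, x_{19} = 43, x_{20} = 5, x_{21} = 19, x_{22} = 2, x_{23} = 29, x_{24} = 0, x_{25} = 29, x_{26} = 47, x_{27} = 19, x_{28} = 44, x_{29} = 43, x_{30} = 14, x_{31} = 15, x_{32} = 40, x_{33} = 19, x_{34} = 37, x_{35} = 8, x_{36} = 28, x_{37} = 1, x_{38} = 33, x_{39} = 19, x_{40} = 30, x_{41} = 22, x_{42} = 42, x_{43} = 36, x_{44} = 26.
Since (x_{43}, x_{44}) = (x_1, x_2) = (36, 26) (two consecutive terms determine the rest), the sequence is periodic with period 42.
The value 15 first appears (with n ≥ 3) at x_{17}.

17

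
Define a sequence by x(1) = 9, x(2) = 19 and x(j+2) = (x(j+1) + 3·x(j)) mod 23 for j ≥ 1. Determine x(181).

We have x(1) = 9; x(2) = 19; x(3) = 0; x(4) = 11; x(5) = 11; x(6) = 21; x(7) = 8; x(8) = 2; x(9) = 3; x(10) = 9; x(11) = 18; x(12) = 22; x(13) = 7; x(14) = 4; x(15) = 2; x(16) = 14; x(17) = 20; x(18) = 16; x(19) = 7; x(20) = 9; x(21) = 7; x(22) = 11; x(23) = 9; x(24) = 19.
The sequence repeats with period 22.
So x(181) = x(1 + ((181-1) mod 22)) = x(5) = 11.

11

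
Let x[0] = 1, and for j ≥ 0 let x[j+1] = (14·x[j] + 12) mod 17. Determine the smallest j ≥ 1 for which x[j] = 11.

We have x[0] = 1, x[1] = 9, x[2] = 2, x[3] = 6, x[4] = 11, x[5] = 13, x[6] = 7, x[7] = 8, x[8] = 5, x[9] = 14, x[10] = 4, x[11] = 0, x[12] = 12, x[13] = 10, x[14] = 16, x[15] = 15, x[16] = 1.
Since x[16] = x[0] = 1, the sequence is periodic with period 16.
The value 11 first appears (with j ≥ 1) at x[4].

4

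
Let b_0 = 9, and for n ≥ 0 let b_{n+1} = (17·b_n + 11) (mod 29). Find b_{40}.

b_0 = 9, b_1 = 19, b_2 = 15, b_3 = 5, b_4 = 9.
Since b_4 = b_0 = 9, the sequence is periodic with period 4.
(40 - 0) mod 4 = 0, so b_{40} = b_0 = 9.

9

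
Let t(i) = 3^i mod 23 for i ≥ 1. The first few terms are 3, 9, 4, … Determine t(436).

Listing terms: t(1) = 3; t(2) = 9; t(3) = 4; t(4) = 12; t(5) = 13; t(6) = 16; t(7) = 2; t(8) = 6; t(9) = 18; t(10) = 8; t(11) = 1; t(12) = 3.
The sequence repeats with period 11.
So t(436) = t(1 + ((436-1) mod 11)) = t(7) = 2.

2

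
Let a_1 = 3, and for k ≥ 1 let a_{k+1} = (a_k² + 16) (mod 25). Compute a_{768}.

Computing terms: a_1 = 3; a_2 = 0; a_3 = 16; a_4 = 22; a_5 = 0.
Since a_5 = a_2 = 0, the sequence is eventually periodic: after a pre-period of length 1 it cycles with period 3.
For k ≥ 2, a_k depends only on (k - 2) mod 3. (768 - 2) mod 3 = 1, so a_{768} = a_3 = 16.

16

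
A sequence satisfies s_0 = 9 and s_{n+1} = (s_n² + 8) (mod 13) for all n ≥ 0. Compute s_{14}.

12

Listing terms: s_0 = 9, s_1 = 11, s_2 = 12, s_3 = 9.
Since s_3 = s_0 = 9, the sequence is periodic with period 3.
So s_{14} = s_{0 + ((14-0) mod 3)} = s_2 = 12.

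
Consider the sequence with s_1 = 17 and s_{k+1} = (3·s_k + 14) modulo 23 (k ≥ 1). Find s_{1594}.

11

s_1 = 17,  s_2 = 19,  s_3 = 2,  s_4 = 20,  s_5 = 5,  s_6 = 6,  s_7 = 9,  s_8 = 18,  s_9 = 22,  s_{10} = 11,  s_{11} = 1,  s_{12} = 17.
Since s_{12} = s_1 = 17, the sequence is periodic with period 11.
(1594 - 1) mod 11 = 9, so s_{1594} = s_{10} = 11.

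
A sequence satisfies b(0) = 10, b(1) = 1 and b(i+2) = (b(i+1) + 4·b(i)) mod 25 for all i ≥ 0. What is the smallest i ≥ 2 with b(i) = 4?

Listing terms: b(0) = 10,  b(1) = 1,  b(2) = 16,  b(3) = 20,  b(4) = 9,  b(5) = 14,  b(6) = 0,  b(7) = 6,  b(8) = 6,  b(9) = 5,  b(10) = 4,  b(11) = 24,  b(12) = 15,  b(13) = 11,  b(14) = 21,  b(15) = 15,  b(16) = 24,  b(17) = 9,  b(18) = 5,  b(19) = 16,  b(20) = 11,  b(21) = 0,  b(22) = 19,  b(23) = 19,  b(24) = 20,  b(25) = 21,  b(26) = 1,  b(27) = 10,  b(28) = 14,  b(29) = 4,  b(30) = 10,  b(31) = 1.
Since (b(30), b(31)) = (b(0), b(1)) = (10, 1) (two consecutive terms determine the rest), the sequence is periodic with period 30.
The value 4 first appears (with i ≥ 2) at b(10).

10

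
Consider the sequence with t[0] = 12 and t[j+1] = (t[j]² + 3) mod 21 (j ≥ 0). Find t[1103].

Listing terms: t[0] = 12; t[1] = 0; t[2] = 3; t[3] = 12.
The sequence repeats with period 3.
So t[1103] = t[0 + ((1103-0) mod 3)] = t[2] = 3.

3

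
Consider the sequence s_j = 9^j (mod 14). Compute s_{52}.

s_0 = 1, s_1 = 9, s_2 = 11, s_3 = 1.
The sequence repeats with period 3.
(52 - 0) mod 3 = 1, so s_{52} = s_1 = 9.

9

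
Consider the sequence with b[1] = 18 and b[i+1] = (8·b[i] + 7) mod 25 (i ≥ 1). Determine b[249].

3

Listing terms: b[1] = 18,  b[2] = 1,  b[3] = 15,  b[4] = 2,  b[5] = 23,  b[6] = 16,  b[7] = 10,  b[8] = 12,  b[9] = 3,  b[10] = 6,  b[11] = 5,  b[12] = 22,  b[13] = 8,  b[14] = 21,  b[15] = 0,  b[16] = 7,  b[17] = 13,  b[18] = 11,  b[19] = 20,  b[20] = 17,  b[21] = 18.
The sequence repeats with period 20.
(249 - 1) mod 20 = 8, so b[249] = b[9] = 3.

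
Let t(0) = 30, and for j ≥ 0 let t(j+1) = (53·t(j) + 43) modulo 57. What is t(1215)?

10

t(0) = 30,  t(1) = 37,  t(2) = 9,  t(3) = 7,  t(4) = 15,  t(5) = 40,  t(6) = 54,  t(7) = 55,  t(8) = 51,  t(9) = 10,  t(10) = 3,  t(11) = 31,  t(12) = 33,  t(13) = 25,  t(14) = 0,  t(15) = 43,  t(16) = 42,  t(17) = 46,  t(18) = 30.
The sequence repeats with period 18.
So t(1215) = t(0 + ((1215-0) mod 18)) = t(9) = 10.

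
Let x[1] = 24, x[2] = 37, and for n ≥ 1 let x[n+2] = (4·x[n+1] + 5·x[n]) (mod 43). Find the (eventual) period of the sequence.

Listing terms: x[1] = 24; x[2] = 37; x[3] = 10; x[4] = 10; x[5] = 4; x[6] = 23; x[7] = 26; x[8] = 4; x[9] = 17; x[10] = 2; x[11] = 7; x[12] = 38; x[13] = 15; x[14] = 35; x[15] = 0; x[16] = 3; x[17] = 12; x[18] = 20; x[19] = 11; x[20] = 15; x[21] = 29; x[22] = 19; x[23] = 6; x[24] = 33; x[25] = 33; x[26] = 39; x[27] = 20; x[28] = 17; x[29] = 39; x[30] = 26; x[31] = 41; x[32] = 36; x[33] = 5; x[34] = 28; x[35] = 8; x[36] = 0; x[37] = 40; x[38] = 31; x[39] = 23; x[40] = 32; x[41] = 28; x[42] = 14; x[43] = 24; x[44] = 37.
The sequence repeats with period 42.

42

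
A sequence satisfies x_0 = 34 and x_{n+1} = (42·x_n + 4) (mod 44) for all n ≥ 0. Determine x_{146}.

Listing terms: x_0 = 34,  x_1 = 24,  x_2 = 0,  x_3 = 4,  x_4 = 40,  x_5 = 12,  x_6 = 24.
Since x_6 = x_1 = 24, the sequence is eventually periodic: after a pre-period of length 1 it cycles with period 5.
For n ≥ 1, x_n depends only on (n - 1) mod 5. (146 - 1) mod 5 = 0, so x_{146} = x_1 = 24.

24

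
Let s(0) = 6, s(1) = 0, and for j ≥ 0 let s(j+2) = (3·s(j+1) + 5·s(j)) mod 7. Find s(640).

0

Listing terms: s(0) = 6, s(1) = 0, s(2) = 2, s(3) = 6, s(4) = 0.
The sequence repeats with period 3.
(640 - 0) mod 3 = 1, so s(640) = s(1) = 0.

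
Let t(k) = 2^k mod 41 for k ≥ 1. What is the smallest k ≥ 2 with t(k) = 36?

17

We have t(1) = 2; t(2) = 4; t(3) = 8; t(4) = 16; t(5) = 32; t(6) = 23; t(7) = 5; t(8) = 10; t(9) = 20; t(10) = 40; t(11) = 39; t(12) = 37; t(13) = 33; t(14) = 25; t(15) = 9; t(16) = 18; t(17) = 36; t(18) = 31; t(19) = 21; t(20) = 1; t(21) = 2.
The sequence repeats with period 20.
The value 36 first appears (with k ≥ 2) at t(17).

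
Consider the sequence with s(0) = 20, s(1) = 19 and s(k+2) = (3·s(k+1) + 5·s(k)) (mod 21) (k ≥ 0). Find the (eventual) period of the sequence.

12

s(0) = 20, s(1) = 19, s(2) = 10, s(3) = 20, s(4) = 5, s(5) = 10, s(6) = 13, s(7) = 5, s(8) = 17, s(9) = 13, s(10) = 19, s(11) = 17, s(12) = 20, s(13) = 19.
The sequence repeats with period 12.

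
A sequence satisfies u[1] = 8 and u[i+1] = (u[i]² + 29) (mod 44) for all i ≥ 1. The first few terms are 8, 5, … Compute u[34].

u[1] = 8, u[2] = 5, u[3] = 10, u[4] = 41, u[5] = 38, u[6] = 21, u[7] = 30, u[8] = 5.
Since u[8] = u[2] = 5, the sequence is eventually periodic: after a pre-period of length 1 it cycles with period 6.
For i ≥ 2, u[i] depends only on (i - 2) mod 6. (34 - 2) mod 6 = 2, so u[34] = u[4] = 41.

41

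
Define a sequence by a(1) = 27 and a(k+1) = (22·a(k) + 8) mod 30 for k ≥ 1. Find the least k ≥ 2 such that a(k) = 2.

2

Computing terms: a(1) = 27,  a(2) = 2,  a(3) = 22,  a(4) = 12,  a(5) = 2.
Since a(5) = a(2) = 2, the sequence is eventually periodic: after a pre-period of length 1 it cycles with period 3.
The value 2 first appears (with k ≥ 2) at a(2).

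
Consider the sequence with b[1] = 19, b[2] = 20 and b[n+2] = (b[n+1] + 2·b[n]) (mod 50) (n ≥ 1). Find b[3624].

48

Listing terms: b[1] = 19; b[2] = 20; b[3] = 8; b[4] = 48; b[5] = 14; b[6] = 10; b[7] = 38; b[8] = 8; b[9] = 34; b[10] = 0; b[11] = 18; b[12] = 18; b[13] = 4; b[14] = 40; b[15] = 48; b[16] = 28; b[17] = 24; b[18] = 30; b[19] = 28; b[20] = 38; b[21] = 44; b[22] = 20; b[23] = 8.
Since (b[22], b[23]) = (b[2], b[3]) = (20, 8) (two consecutive terms determine the rest), the sequence is eventually periodic: after a pre-period of length 1 it cycles with period 20.
For n ≥ 2, b[n] depends only on (n - 2) mod 20. (3624 - 2) mod 20 = 2, so b[3624] = b[4] = 48.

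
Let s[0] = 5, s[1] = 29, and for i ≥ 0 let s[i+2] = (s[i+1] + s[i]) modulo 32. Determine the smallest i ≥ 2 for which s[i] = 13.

12

Computing terms: s[0] = 5,  s[1] = 29,  s[2] = 2,  s[3] = 31,  s[4] = 1,  s[5] = 0,  s[6] = 1,  s[7] = 1,  s[8] = 2,  s[9] = 3,  s[10] = 5,  s[11] = 8,  s[12] = 13,  s[13] = 21,  s[14] = 2,  s[15] = 23,  s[16] = 25,  s[17] = 16,  s[18] = 9,  s[19] = 25,  s[20] = 2,  s[21] = 27,  s[22] = 29,  s[23] = 24,  s[24] = 21,  s[25] = 13,  s[26] = 2,  s[27] = 15,  s[28] = 17,  s[29] = 0,  s[30] = 17,  s[31] = 17,  s[32] = 2,  s[33] = 19,  s[34] = 21,  s[35] = 8,  s[36] = 29,  s[37] = 5,  s[38] = 2,  s[39] = 7,  s[40] = 9,  s[41] = 16,  s[42] = 25,  s[43] = 9,  s[44] = 2,  s[45] = 11,  s[46] = 13,  s[47] = 24,  s[48] = 5,  s[49] = 29.
The sequence repeats with period 48.
The value 13 first appears (with i ≥ 2) at s[12].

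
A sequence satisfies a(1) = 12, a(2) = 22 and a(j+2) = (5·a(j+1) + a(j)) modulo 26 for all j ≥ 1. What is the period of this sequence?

12

We have a(1) = 12, a(2) = 22, a(3) = 18, a(4) = 8, a(5) = 6, a(6) = 12, a(7) = 14, a(8) = 4, a(9) = 8, a(10) = 18, a(11) = 20, a(12) = 14, a(13) = 12, a(14) = 22.
Since (a(13), a(14)) = (a(1), a(2)) = (12, 22) (two consecutive terms determine the rest), the sequence is periodic with period 12.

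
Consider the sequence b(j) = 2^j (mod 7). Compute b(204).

b(1) = 2, b(2) = 4, b(3) = 1, b(4) = 2.
The sequence repeats with period 3.
(204 - 1) mod 3 = 2, so b(204) = b(3) = 1.

1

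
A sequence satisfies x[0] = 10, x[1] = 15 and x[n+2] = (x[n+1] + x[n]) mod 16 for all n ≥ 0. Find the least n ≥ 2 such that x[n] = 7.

We have x[0] = 10, x[1] = 15, x[2] = 9, x[3] = 8, x[4] = 1, x[5] = 9, x[6] = 10, x[7] = 3, x[8] = 13, x[9] = 0, x[10] = 13, x[11] = 13, x[12] = 10, x[13] = 7, x[14] = 1, x[15] = 8, x[16] = 9, x[17] = 1, x[18] = 10, x[19] = 11, x[20] = 5, x[21] = 0, x[22] = 5, x[23] = 5, x[24] = 10, x[25] = 15.
The sequence repeats with period 24.
The value 7 first appears (with n ≥ 2) at x[13].

13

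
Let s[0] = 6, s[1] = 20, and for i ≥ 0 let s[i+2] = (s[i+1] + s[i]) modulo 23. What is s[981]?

s[0] = 6,  s[1] = 20,  s[2] = 3,  s[3] = 0,  s[4] = 3,  s[5] = 3,  s[6] = 6,  s[7] = 9,  s[8] = 15,  s[9] = 1,  s[10] = 16,  s[11] = 17,  s[12] = 10,  s[13] = 4,  s[14] = 14,  s[15] = 18,  s[16] = 9,  s[17] = 4,  s[18] = 13,  s[19] = 17,  s[20] = 7,  s[21] = 1,  s[22] = 8,  s[23] = 9,  s[24] = 17,  s[25] = 3,  s[26] = 20,  s[27] = 0,  s[28] = 20,  s[29] = 20,  s[30] = 17,  s[31] = 14,  s[32] = 8,  s[33] = 22,  s[34] = 7,  s[35] = 6,  s[36] = 13,  s[37] = 19,  s[38] = 9,  s[39] = 5,  s[40] = 14,  s[41] = 19,  s[42] = 10,  s[43] = 6,  s[44] = 16,  s[45] = 22,  s[46] = 15,  s[47] = 14,  s[48] = 6,  s[49] = 20.
Since (s[48], s[49]) = (s[0], s[1]) = (6, 20) (two consecutive terms determine the rest), the sequence is periodic with period 48.
(981 - 0) mod 48 = 21, so s[981] = s[21] = 1.

1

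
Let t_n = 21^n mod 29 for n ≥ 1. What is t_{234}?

4

t_1 = 21,  t_2 = 6,  t_3 = 10,  t_4 = 7,  t_5 = 2,  t_6 = 13,  t_7 = 12,  t_8 = 20,  t_9 = 14,  t_{10} = 4,  t_{11} = 26,  t_{12} = 24,  t_{13} = 11,  t_{14} = 28,  t_{15} = 8,  t_{16} = 23,  t_{17} = 19,  t_{18} = 22,  t_{19} = 27,  t_{20} = 16,  t_{21} = 17,  t_{22} = 9,  t_{23} = 15,  t_{24} = 25,  t_{25} = 3,  t_{26} = 5,  t_{27} = 18,  t_{28} = 1,  t_{29} = 21.
Since t_{29} = t_1 = 21, the sequence is periodic with period 28.
(234 - 1) mod 28 = 9, so t_{234} = t_{10} = 4.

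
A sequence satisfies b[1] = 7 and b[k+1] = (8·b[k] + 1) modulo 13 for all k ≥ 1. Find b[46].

5

Computing terms: b[1] = 7; b[2] = 5; b[3] = 2; b[4] = 4; b[5] = 7.
Since b[5] = b[1] = 7, the sequence is periodic with period 4.
(46 - 1) mod 4 = 1, so b[46] = b[2] = 5.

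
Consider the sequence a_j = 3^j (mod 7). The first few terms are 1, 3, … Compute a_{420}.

a_0 = 1, a_1 = 3, a_2 = 2, a_3 = 6, a_4 = 4, a_5 = 5, a_6 = 1.
Since a_6 = a_0 = 1, the sequence is periodic with period 6.
(420 - 0) mod 6 = 0, so a_{420} = a_0 = 1.

1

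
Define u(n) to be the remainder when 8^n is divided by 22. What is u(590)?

12

Computing terms: u(0) = 1,  u(1) = 8,  u(2) = 20,  u(3) = 6,  u(4) = 4,  u(5) = 10,  u(6) = 14,  u(7) = 2,  u(8) = 16,  u(9) = 18,  u(10) = 12,  u(11) = 8.
Since u(11) = u(1) = 8, the sequence is eventually periodic: after a pre-period of length 1 it cycles with period 10.
For n ≥ 1, u(n) depends only on (n - 1) mod 10. (590 - 1) mod 10 = 9, so u(590) = u(10) = 12.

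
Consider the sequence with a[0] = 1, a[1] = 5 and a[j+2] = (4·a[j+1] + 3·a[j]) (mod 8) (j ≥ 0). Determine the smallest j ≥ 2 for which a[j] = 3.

Listing terms: a[0] = 1, a[1] = 5, a[2] = 7, a[3] = 3, a[4] = 1, a[5] = 5.
Since (a[4], a[5]) = (a[0], a[1]) = (1, 5) (two consecutive terms determine the rest), the sequence is periodic with period 4.
The value 3 first appears (with j ≥ 2) at a[3].

3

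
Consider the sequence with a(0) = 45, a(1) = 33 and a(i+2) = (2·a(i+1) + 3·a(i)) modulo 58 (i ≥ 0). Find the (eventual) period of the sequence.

28

Listing terms: a(0) = 45; a(1) = 33; a(2) = 27; a(3) = 37; a(4) = 39; a(5) = 15; a(6) = 31; a(7) = 49; a(8) = 17; a(9) = 7; a(10) = 7; a(11) = 35; a(12) = 33; a(13) = 55; a(14) = 35; a(15) = 3; a(16) = 53; a(17) = 57; a(18) = 41; a(19) = 21; a(20) = 49; a(21) = 45; a(22) = 5; a(23) = 29; a(24) = 15; a(25) = 1; a(26) = 47; a(27) = 39; a(28) = 45; a(29) = 33.
The sequence repeats with period 28.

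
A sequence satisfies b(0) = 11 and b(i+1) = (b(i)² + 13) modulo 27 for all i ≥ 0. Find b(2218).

8

b(0) = 11,  b(1) = 26,  b(2) = 14,  b(3) = 20,  b(4) = 8,  b(5) = 23,  b(6) = 2,  b(7) = 17,  b(8) = 5,  b(9) = 11.
Since b(9) = b(0) = 11, the sequence is periodic with period 9.
(2218 - 0) mod 9 = 4, so b(2218) = b(4) = 8.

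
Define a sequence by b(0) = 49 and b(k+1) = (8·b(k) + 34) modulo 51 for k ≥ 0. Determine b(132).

b(0) = 49,  b(1) = 18,  b(2) = 25,  b(3) = 30,  b(4) = 19,  b(5) = 33,  b(6) = 43,  b(7) = 21,  b(8) = 49.
Since b(8) = b(0) = 49, the sequence is periodic with period 8.
So b(132) = b(0 + ((132-0) mod 8)) = b(4) = 19.

19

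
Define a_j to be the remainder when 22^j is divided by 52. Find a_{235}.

48

Computing terms: a_0 = 1; a_1 = 22; a_2 = 16; a_3 = 40; a_4 = 48; a_5 = 16.
Since a_5 = a_2 = 16, the sequence is eventually periodic: after a pre-period of length 2 it cycles with period 3.
For j ≥ 2, a_j depends only on (j - 2) mod 3. (235 - 2) mod 3 = 2, so a_{235} = a_4 = 48.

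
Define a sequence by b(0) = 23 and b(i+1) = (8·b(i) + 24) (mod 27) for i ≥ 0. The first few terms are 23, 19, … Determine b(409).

Listing terms: b(0) = 23,  b(1) = 19,  b(2) = 14,  b(3) = 1,  b(4) = 5,  b(5) = 10,  b(6) = 23.
The sequence repeats with period 6.
(409 - 0) mod 6 = 1, so b(409) = b(1) = 19.

19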